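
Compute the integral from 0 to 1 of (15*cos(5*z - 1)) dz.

Let u = 5*z - 1, so du = 5 dz. When z = 0, u = -1; when z = 1, u = 4.
The integral becomes 3·∫ cos(u) du from -1 to 4, with antiderivative 3*sin(u).
Back in z: F(z) = 3*sin(5*z - 1).
Then F(1) - F(0) = (3*sin(4)) - (-3*sin(1)) = 3*sin(4) + 3*sin(1).

3*sin(4) + 3*sin(1)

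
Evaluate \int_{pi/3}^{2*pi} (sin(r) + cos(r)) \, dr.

-sqrt(3)/2 - 1/2

An antiderivative is F(r) = sin(r) - cos(r).
Then F(2*pi) - F(pi/3) = (-1) - (-1/2 + sqrt(3)/2) = -sqrt(3)/2 - 1/2.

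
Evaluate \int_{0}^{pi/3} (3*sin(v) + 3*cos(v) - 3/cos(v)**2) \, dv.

An antiderivative is F(v) = 3*sin(v) - 3*cos(v) - 3*tan(v).
Then F(pi/3) - F(0) = (-3*sqrt(3)/2 - 3/2) - (-3) = 3/2 - 3*sqrt(3)/2.

3/2 - 3*sqrt(3)/2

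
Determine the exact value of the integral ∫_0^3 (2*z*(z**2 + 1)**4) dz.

99999/5

Let u = z**2 + 1, so du = 2*z dz. When z = 0, u = 1; when z = 3, u = 10.
The integral becomes ∫ u**4 du from 1 to 10, with antiderivative u**5/5.
Back in z: F(z) = (z**2 + 1)**5/5.
Then F(3) - F(0) = (20000) - (1/5) = 99999/5.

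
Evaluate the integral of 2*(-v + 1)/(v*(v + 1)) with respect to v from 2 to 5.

Factor the denominator: v**2 + v = (v + 1)v.
Partial fractions: 2*(-v + 1)/(v*(v + 1)) = -4/(v + 1) + 2/v.
An antiderivative is F(v) = 2*log(v) - 4*log(v + 1).
Then F(5) - F(2) = (-4*log(3) - 4*log(2) + 2*log(5)) - (log(4/81)) = log(25/64).

log(25/64)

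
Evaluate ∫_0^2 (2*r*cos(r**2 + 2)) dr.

Let u = r**2 + 2, so du = 2*r dr. When r = 0, u = 2; when r = 2, u = 6.
The integral becomes ∫ cos(u) du from 2 to 6, with antiderivative sin(u).
Back in r: F(r) = sin(r**2 + 2).
Then F(2) - F(0) = (sin(6)) - (sin(2)) = -sin(2) + sin(6).

-sin(2) + sin(6)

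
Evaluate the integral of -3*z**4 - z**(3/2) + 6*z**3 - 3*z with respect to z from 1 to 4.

By the power rule, an antiderivative is F(z) = -2*z**(5/2)/5 - 3*z**5/5 + 3*z**4/2 - 3*z**2/2.
Then F(4) - F(1) = (-1336/5) - (-1) = -1331/5.

-1331/5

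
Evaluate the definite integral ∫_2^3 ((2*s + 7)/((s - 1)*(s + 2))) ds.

log(32/5)

Factor the denominator: s**2 + s - 2 = (s + 2)(s - 1).
Partial fractions: (2*s + 7)/((s - 1)*(s + 2)) = -1/(s + 2) + 3/(s - 1).
An antiderivative is F(s) = 3*log(s - 1) - log(s + 2).
Then F(3) - F(2) = (log(8/5)) - (-log(4)) = log(32/5).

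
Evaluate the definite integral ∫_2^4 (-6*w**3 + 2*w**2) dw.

By the power rule, an antiderivative is F(w) = -3*w**4/2 + 2*w**3/3.
Then F(4) - F(2) = (-1024/3) - (-56/3) = -968/3.

-968/3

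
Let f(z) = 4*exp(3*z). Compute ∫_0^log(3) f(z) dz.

104/3

Let u = exp(z), so du = exp(z) dz. When z = 0, u = 1; when z = log(3), u = 3.
The integral becomes 4·∫ u**2 du from 1 to 3, with antiderivative 4*u**3/3.
Back in z: F(z) = 4*exp(3*z)/3.
Then F(log(3)) - F(0) = (36) - (4/3) = 104/3.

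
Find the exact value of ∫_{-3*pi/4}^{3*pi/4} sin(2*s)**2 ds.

3*pi/4

Use the identity sin^2(2*s) = (1 - cos(4*s))/2.
An antiderivative is F(s) = s/2 - sin(4*s)/8.
Then F(3*pi/4) - F(-3*pi/4) = (3*pi/8) - (-3*pi/8) = 3*pi/4.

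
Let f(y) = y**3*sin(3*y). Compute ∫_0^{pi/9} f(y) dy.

-sqrt(3)/27 - pi**3/4374 + sqrt(3)*pi**2/486 + pi/81

Integrate by parts 3 times (u = y^3, dv = sin(3*y) dy).
An antiderivative is F(y) = -y**3*cos(3*y)/3 + y**2*sin(3*y)/3 + 2*y*cos(3*y)/9 - 2*sin(3*y)/27.
Then F(pi/9) - F(0) = (-sqrt(3)/27 - pi**3/4374 + sqrt(3)*pi**2/486 + pi/81) - (0) = -sqrt(3)/27 - pi**3/4374 + sqrt(3)*pi**2/486 + pi/81.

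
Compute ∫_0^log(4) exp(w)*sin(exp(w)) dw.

cos(1) - cos(4)

Let u = exp(w), so du = exp(w) dw. When w = 0, u = 1; when w = log(4), u = 4.
The integral becomes ∫ sin(u) du from 1 to 4, with antiderivative -cos(u).
Back in w: F(w) = -cos(exp(w)).
Then F(log(4)) - F(0) = (-cos(4)) - (-cos(1)) = cos(1) - cos(4).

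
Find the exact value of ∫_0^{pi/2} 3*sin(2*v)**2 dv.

Use the identity sin^2(2*v) = (1 - cos(4*v))/2.
An antiderivative is F(v) = 3*v/2 - 3*sin(4*v)/8.
Then F(pi/2) - F(0) = (3*pi/4) - (0) = 3*pi/4.

3*pi/4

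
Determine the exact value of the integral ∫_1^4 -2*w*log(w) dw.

Integrate by parts once (u = ln w, dv = -2*w dw).
An antiderivative is F(w) = -w**2*(2*log(w) - 1)/2.
Then F(4) - F(1) = (8 - 32*log(2)) - (1/2) = 15/2 - 32*log(2).

15/2 - 32*log(2)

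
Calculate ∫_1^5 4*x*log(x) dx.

Integrate by parts once (u = ln x, dv = 4*x dx).
An antiderivative is F(x) = x**2*(2*log(x) - 1).
Then F(5) - F(1) = (-25 + 50*log(5)) - (-1) = -24 + 50*log(5).

-24 + 50*log(5)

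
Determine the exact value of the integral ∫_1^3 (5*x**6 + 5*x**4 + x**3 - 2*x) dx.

12708/7

By the power rule, an antiderivative is F(x) = 5*x**7/7 + x**5 + x**4/4 - x**2.
Then F(3) - F(1) = (50859/28) - (27/28) = 12708/7.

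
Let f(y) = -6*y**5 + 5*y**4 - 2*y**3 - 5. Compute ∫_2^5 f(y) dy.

By the power rule, an antiderivative is F(y) = -y**6 + y**5 - y**4/2 - 5*y.
Then F(5) - F(2) = (-25675/2) - (-50) = -25575/2.

-25575/2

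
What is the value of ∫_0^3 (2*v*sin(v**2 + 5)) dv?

Let u = v**2 + 5, so du = 2*v dv. When v = 0, u = 5; when v = 3, u = 14.
The integral becomes ∫ sin(u) du from 5 to 14, with antiderivative -cos(u).
Back in v: F(v) = -cos(v**2 + 5).
Then F(3) - F(0) = (-cos(14)) - (-cos(5)) = -cos(14) + cos(5).

-cos(14) + cos(5)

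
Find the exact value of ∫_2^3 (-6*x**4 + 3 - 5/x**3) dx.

-90197/360

By the power rule, an antiderivative is F(x) = -6*x**5/5 + 3*x + 5/(2*x**2).
Then F(3) - F(2) = (-25409/90) - (-1271/40) = -90197/360.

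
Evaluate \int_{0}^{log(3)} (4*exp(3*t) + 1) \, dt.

log(3) + 104/3

An antiderivative is F(t) = 4*exp(3*t)/3 + t.
Then F(log(3)) - F(0) = (log(3) + 36) - (4/3) = log(3) + 104/3.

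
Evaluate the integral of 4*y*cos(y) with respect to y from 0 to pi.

-8

Integrate by parts once (u = y, dv = 4*cos(y) dy).
An antiderivative is F(y) = 4*y*sin(y) + 4*cos(y).
Then F(pi) - F(0) = (-4) - (4) = -8.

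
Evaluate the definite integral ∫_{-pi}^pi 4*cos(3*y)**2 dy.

Use the identity cos^2(3*y) = (1 + cos(6*y))/2.
An antiderivative is F(y) = 2*y + sin(6*y)/3.
Then F(pi) - F(-pi) = (2*pi) - (-2*pi) = 4*pi.

4*pi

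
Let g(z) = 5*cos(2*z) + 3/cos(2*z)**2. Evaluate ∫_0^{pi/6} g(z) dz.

11*sqrt(3)/4

An antiderivative is F(z) = 5*sin(2*z)/2 + 3*tan(2*z)/2.
Then F(pi/6) - F(0) = (11*sqrt(3)/4) - (0) = 11*sqrt(3)/4.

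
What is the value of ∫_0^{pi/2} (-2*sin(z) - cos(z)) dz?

An antiderivative is F(z) = -sin(z) + 2*cos(z).
Then F(pi/2) - F(0) = (-1) - (2) = -3.

-3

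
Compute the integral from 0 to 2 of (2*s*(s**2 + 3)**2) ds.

316/3

Let u = s**2 + 3, so du = 2*s ds. When s = 0, u = 3; when s = 2, u = 7.
The integral becomes ∫ u**2 du from 3 to 7, with antiderivative u**3/3.
Back in s: F(s) = (s**2 + 3)**3/3.
Then F(2) - F(0) = (343/3) - (9) = 316/3.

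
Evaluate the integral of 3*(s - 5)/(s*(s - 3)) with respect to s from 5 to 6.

-5*log(5) + 3*log(3) + 7*log(2)

Factor the denominator: s**2 - 3*s = s(s - 3).
Partial fractions: 3*(s - 5)/(s*(s - 3)) = 5/s - 2/(s - 3).
An antiderivative is F(s) = 5*log(s) - 2*log(s - 3).
Then F(6) - F(5) = (3*log(3) + 5*log(2)) - (-2*log(2) + 5*log(5)) = -5*log(5) + 3*log(3) + 7*log(2).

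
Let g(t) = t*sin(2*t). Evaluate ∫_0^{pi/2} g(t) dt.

pi/4

Integrate by parts once (u = t, dv = sin(2*t) dt).
An antiderivative is F(t) = -t*cos(2*t)/2 + sin(2*t)/4.
Then F(pi/2) - F(0) = (pi/4) - (0) = pi/4.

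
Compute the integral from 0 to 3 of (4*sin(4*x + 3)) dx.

cos(3) - cos(15)

Let u = 4*x + 3, so du = 4 dx. When x = 0, u = 3; when x = 3, u = 15.
The integral becomes ∫ sin(u) du from 3 to 15, with antiderivative -cos(u).
Back in x: F(x) = -cos(4*x + 3).
Then F(3) - F(0) = (-cos(15)) - (-cos(3)) = cos(3) - cos(15).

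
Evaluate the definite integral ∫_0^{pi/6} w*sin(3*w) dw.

1/9

Integrate by parts once (u = w, dv = sin(3*w) dw).
An antiderivative is F(w) = -w*cos(3*w)/3 + sin(3*w)/9.
Then F(pi/6) - F(0) = (1/9) - (0) = 1/9.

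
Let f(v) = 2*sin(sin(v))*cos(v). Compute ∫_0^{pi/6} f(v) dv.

Let u = sin(v), so du = cos(v) dv. When v = 0, u = 0; when v = pi/6, u = 1/2.
The integral becomes 2·∫ sin(u) du from 0 to 1/2, with antiderivative -2*cos(u).
Back in v: F(v) = -2*cos(sin(v)).
Then F(pi/6) - F(0) = (-2*cos(1/2)) - (-2) = 2 - 2*cos(1/2).

2 - 2*cos(1/2)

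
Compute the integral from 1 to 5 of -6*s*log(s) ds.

36 - 75*log(5)

Integrate by parts once (u = ln s, dv = -6*s ds).
An antiderivative is F(s) = -3*s**2*(2*log(s) - 1)/2.
Then F(5) - F(1) = (75/2 - 75*log(5)) - (3/2) = 36 - 75*log(5).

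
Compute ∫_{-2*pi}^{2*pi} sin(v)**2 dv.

Use the identity sin^2(v) = (1 - cos(2*v))/2.
An antiderivative is F(v) = v/2 - sin(2*v)/4.
Then F(2*pi) - F(-2*pi) = (pi) - (-pi) = 2*pi.

2*pi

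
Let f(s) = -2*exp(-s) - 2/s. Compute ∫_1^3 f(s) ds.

An antiderivative is F(s) = -2*log(s) + 2*exp(-s).
Then F(3) - F(1) = (-2*log(3) + 2*exp(-3)) - (2*exp(-1)) = -2*log(3) - 2*exp(-1) + 2*exp(-3).

-2*log(3) - 2*exp(-1) + 2*exp(-3)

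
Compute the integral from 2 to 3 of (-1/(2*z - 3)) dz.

-log(3)/2

An antiderivative is F(z) = -log(2*z - 3)/2.
Then F(3) - F(2) = (-log(3)/2) - (0) = -log(3)/2.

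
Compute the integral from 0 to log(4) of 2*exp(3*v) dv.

42

Let u = exp(v), so du = exp(v) dv. When v = 0, u = 1; when v = log(4), u = 4.
The integral becomes 2·∫ u**2 du from 1 to 4, with antiderivative 2*u**3/3.
Back in v: F(v) = 2*exp(3*v)/3.
Then F(log(4)) - F(0) = (128/3) - (2/3) = 42.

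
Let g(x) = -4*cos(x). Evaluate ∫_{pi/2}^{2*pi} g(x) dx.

An antiderivative is F(x) = -4*sin(x).
Then F(2*pi) - F(pi/2) = (0) - (-4) = 4.

4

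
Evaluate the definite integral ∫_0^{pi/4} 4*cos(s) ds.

2*sqrt(2)

An antiderivative is F(s) = 4*sin(s).
Then F(pi/4) - F(0) = (2*sqrt(2)) - (0) = 2*sqrt(2).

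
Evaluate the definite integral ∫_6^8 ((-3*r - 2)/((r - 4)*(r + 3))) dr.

Factor the denominator: r**2 - r - 12 = (r + 3)(r - 4).
Partial fractions: (-3*r - 2)/((r - 4)*(r + 3)) = -1/(r + 3) - 2/(r - 4).
An antiderivative is F(r) = -2*log(r - 4) - log(r + 3).
Then F(8) - F(6) = (-4*log(2) - log(11)) - (-log(36)) = log(9/44).

log(9/44)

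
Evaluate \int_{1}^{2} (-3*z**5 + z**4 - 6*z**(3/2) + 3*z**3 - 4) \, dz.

-313/20 - 48*sqrt(2)/5

By the power rule, an antiderivative is F(z) = -z**6/2 - 12*z**(5/2)/5 + z**5/5 + 3*z**4/4 - 4*z.
Then F(2) - F(1) = (-108/5 - 48*sqrt(2)/5) - (-119/20) = -313/20 - 48*sqrt(2)/5.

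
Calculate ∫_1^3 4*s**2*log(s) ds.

Integrate by parts once (u = ln s, dv = 4*s**2 ds).
An antiderivative is F(s) = 4*s**3*(3*log(s) - 1)/9.
Then F(3) - F(1) = (-12 + 36*log(3)) - (-4/9) = -104/9 + 36*log(3).

-104/9 + 36*log(3)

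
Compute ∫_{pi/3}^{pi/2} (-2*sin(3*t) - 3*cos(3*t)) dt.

5/3

An antiderivative is F(t) = -sin(3*t) + 2*cos(3*t)/3.
Then F(pi/2) - F(pi/3) = (1) - (-2/3) = 5/3.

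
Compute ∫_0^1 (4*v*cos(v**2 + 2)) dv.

-2*sin(2) + 2*sin(3)

Let u = v**2 + 2, so du = 2*v dv. When v = 0, u = 2; when v = 1, u = 3.
The integral becomes 2·∫ cos(u) du from 2 to 3, with antiderivative 2*sin(u).
Back in v: F(v) = 2*sin(v**2 + 2).
Then F(1) - F(0) = (2*sin(3)) - (2*sin(2)) = -2*sin(2) + 2*sin(3).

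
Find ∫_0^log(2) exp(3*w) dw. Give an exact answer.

7/3

Let u = exp(w), so du = exp(w) dw. When w = 0, u = 1; when w = log(2), u = 2.
The integral becomes ∫ u**2 du from 1 to 2, with antiderivative u**3/3.
Back in w: F(w) = exp(3*w)/3.
Then F(log(2)) - F(0) = (8/3) - (1/3) = 7/3.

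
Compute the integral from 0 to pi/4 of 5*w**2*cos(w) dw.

Integrate by parts twice (u = w^2, dv = 5*cos(w) dw).
An antiderivative is F(w) = 5*w**2*sin(w) + 10*w*cos(w) - 10*sin(w).
Then F(pi/4) - F(0) = (5*sqrt(2)*(-32 + pi**2 + 8*pi)/32) - (0) = 5*sqrt(2)*(-32 + pi**2 + 8*pi)/32.

5*sqrt(2)*(-32 + pi**2 + 8*pi)/32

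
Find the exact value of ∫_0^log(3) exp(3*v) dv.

Let u = exp(v), so du = exp(v) dv. When v = 0, u = 1; when v = log(3), u = 3.
The integral becomes ∫ u**2 du from 1 to 3, with antiderivative u**3/3.
Back in v: F(v) = exp(3*v)/3.
Then F(log(3)) - F(0) = (9) - (1/3) = 26/3.

26/3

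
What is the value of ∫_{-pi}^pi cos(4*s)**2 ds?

pi

Use the identity cos^2(4*s) = (1 + cos(8*s))/2.
An antiderivative is F(s) = s/2 + sin(8*s)/16.
Then F(pi) - F(-pi) = (pi/2) - (-pi/2) = pi.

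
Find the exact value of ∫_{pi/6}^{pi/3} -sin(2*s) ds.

-1/2

An antiderivative is F(s) = cos(2*s)/2.
Then F(pi/3) - F(pi/6) = (-1/4) - (1/4) = -1/2.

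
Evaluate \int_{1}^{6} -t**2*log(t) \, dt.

Integrate by parts once (u = ln t, dv = -t**2 dt).
An antiderivative is F(t) = -t**3*(3*log(t) - 1)/9.
Then F(6) - F(1) = (-72*log(3) - 72*log(2) + 24) - (1/9) = -72*log(3) - 72*log(2) + 215/9.

-72*log(3) - 72*log(2) + 215/9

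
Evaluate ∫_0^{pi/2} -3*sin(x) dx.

-3

An antiderivative is F(x) = 3*cos(x).
Then F(pi/2) - F(0) = (0) - (3) = -3.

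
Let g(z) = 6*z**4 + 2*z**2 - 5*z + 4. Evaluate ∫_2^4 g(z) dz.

18086/15

By the power rule, an antiderivative is F(z) = 6*z**5/5 + 2*z**3/3 - 5*z**2/2 + 4*z.
Then F(4) - F(2) = (18712/15) - (626/15) = 18086/15.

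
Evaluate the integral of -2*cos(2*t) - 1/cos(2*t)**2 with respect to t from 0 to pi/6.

An antiderivative is F(t) = -sin(2*t) - tan(2*t)/2.
Then F(pi/6) - F(0) = (-sqrt(3)) - (0) = -sqrt(3).

-sqrt(3)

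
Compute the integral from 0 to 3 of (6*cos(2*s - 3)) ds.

6*sin(3)

Let u = 2*s - 3, so du = 2 ds. When s = 0, u = -3; when s = 3, u = 3.
The integral becomes 3·∫ cos(u) du from -3 to 3, with antiderivative 3*sin(u).
Back in s: F(s) = 3*sin(2*s - 3).
Then F(3) - F(0) = (3*sin(3)) - (-3*sin(3)) = 6*sin(3).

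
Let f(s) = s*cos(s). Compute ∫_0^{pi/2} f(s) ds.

-1 + pi/2

Integrate by parts once (u = s, dv = cos(s) ds).
An antiderivative is F(s) = s*sin(s) + cos(s).
Then F(pi/2) - F(0) = (pi/2) - (1) = -1 + pi/2.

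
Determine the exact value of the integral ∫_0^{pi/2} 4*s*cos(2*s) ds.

Integrate by parts once (u = s, dv = 4*cos(2*s) ds).
An antiderivative is F(s) = 2*s*sin(2*s) + cos(2*s).
Then F(pi/2) - F(0) = (-1) - (1) = -2.

-2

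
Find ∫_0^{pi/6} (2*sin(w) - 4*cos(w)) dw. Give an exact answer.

-sqrt(3)

An antiderivative is F(w) = -4*sin(w) - 2*cos(w).
Then F(pi/6) - F(0) = (-2 - sqrt(3)) - (-2) = -sqrt(3).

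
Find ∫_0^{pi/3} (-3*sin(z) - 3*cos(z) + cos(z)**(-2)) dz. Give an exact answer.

-3/2 - sqrt(3)/2

An antiderivative is F(z) = -3*sin(z) + 3*cos(z) + tan(z).
Then F(pi/3) - F(0) = (3/2 - sqrt(3)/2) - (3) = -3/2 - sqrt(3)/2.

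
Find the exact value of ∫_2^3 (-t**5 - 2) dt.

-677/6

By the power rule, an antiderivative is F(t) = -t**6/6 - 2*t.
Then F(3) - F(2) = (-255/2) - (-44/3) = -677/6.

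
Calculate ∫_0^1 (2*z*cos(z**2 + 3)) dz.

sin(4) - sin(3)

Let u = z**2 + 3, so du = 2*z dz. When z = 0, u = 3; when z = 1, u = 4.
The integral becomes ∫ cos(u) du from 3 to 4, with antiderivative sin(u).
Back in z: F(z) = sin(z**2 + 3).
Then F(1) - F(0) = (sin(4)) - (sin(3)) = sin(4) - sin(3).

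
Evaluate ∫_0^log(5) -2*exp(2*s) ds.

-24

An antiderivative is F(s) = -exp(2*s).
Then F(log(5)) - F(0) = (-25) - (-1) = -24.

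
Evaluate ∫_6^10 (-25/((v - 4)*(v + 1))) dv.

Factor the denominator: v**2 - 3*v - 4 = (v + 1)(v - 4).
Partial fractions: -25/((v - 4)*(v + 1)) = 5/(v + 1) - 5/(v - 4).
An antiderivative is F(v) = -5*log(v - 4) + 5*log(v + 1).
Then F(10) - F(6) = (-5*log(3) - 5*log(2) + 5*log(11)) - (-5*log(2) + 5*log(7)) = -5*log(7) - 5*log(3) + 5*log(11).

-5*log(7) - 5*log(3) + 5*log(11)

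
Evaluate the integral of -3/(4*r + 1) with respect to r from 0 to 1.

An antiderivative is F(r) = -3*log(4*r + 1)/4.
Then F(1) - F(0) = (-3*log(5)/4) - (0) = -3*log(5)/4.

-3*log(5)/4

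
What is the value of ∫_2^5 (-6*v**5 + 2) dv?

By the power rule, an antiderivative is F(v) = -v**6 + 2*v.
Then F(5) - F(2) = (-15615) - (-60) = -15555.

-15555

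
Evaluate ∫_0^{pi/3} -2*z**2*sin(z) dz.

-2*sqrt(3)*pi/3 + pi**2/9 + 2

Integrate by parts twice (u = z^2, dv = -2*sin(z) dz).
An antiderivative is F(z) = 2*z**2*cos(z) - 4*z*sin(z) - 4*cos(z).
Then F(pi/3) - F(0) = (-2*sqrt(3)*pi/3 - 2 + pi**2/9) - (-4) = -2*sqrt(3)*pi/3 + pi**2/9 + 2.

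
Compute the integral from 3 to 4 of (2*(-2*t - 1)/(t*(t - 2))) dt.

Factor the denominator: t**2 - 2*t = t(t - 2).
Partial fractions: 2*(-2*t - 1)/(t*(t - 2)) = 1/t - 5/(t - 2).
An antiderivative is F(t) = log(t) - 5*log(t - 2).
Then F(4) - F(3) = (-log(8)) - (log(3)) = -log(24).

-log(24)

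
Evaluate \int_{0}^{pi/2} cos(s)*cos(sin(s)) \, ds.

Let u = sin(s), so du = cos(s) ds. When s = 0, u = 0; when s = pi/2, u = 1.
The integral becomes ∫ cos(u) du from 0 to 1, with antiderivative sin(u).
Back in s: F(s) = sin(sin(s)).
Then F(pi/2) - F(0) = (sin(1)) - (0) = sin(1).

sin(1)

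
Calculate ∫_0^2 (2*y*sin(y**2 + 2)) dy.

Let u = y**2 + 2, so du = 2*y dy. When y = 0, u = 2; when y = 2, u = 6.
The integral becomes ∫ sin(u) du from 2 to 6, with antiderivative -cos(u).
Back in y: F(y) = -cos(y**2 + 2).
Then F(2) - F(0) = (-cos(6)) - (-cos(2)) = -cos(6) + cos(2).

-cos(6) + cos(2)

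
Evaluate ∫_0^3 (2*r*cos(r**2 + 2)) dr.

Let u = r**2 + 2, so du = 2*r dr. When r = 0, u = 2; when r = 3, u = 11.
The integral becomes ∫ cos(u) du from 2 to 11, with antiderivative sin(u).
Back in r: F(r) = sin(r**2 + 2).
Then F(3) - F(0) = (sin(11)) - (sin(2)) = sin(11) - sin(2).

sin(11) - sin(2)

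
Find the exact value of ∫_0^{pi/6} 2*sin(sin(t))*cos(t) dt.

Let u = sin(t), so du = cos(t) dt. When t = 0, u = 0; when t = pi/6, u = 1/2.
The integral becomes 2·∫ sin(u) du from 0 to 1/2, with antiderivative -2*cos(u).
Back in t: F(t) = -2*cos(sin(t)).
Then F(pi/6) - F(0) = (-2*cos(1/2)) - (-2) = 2 - 2*cos(1/2).

2 - 2*cos(1/2)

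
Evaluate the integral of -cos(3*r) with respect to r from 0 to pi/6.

An antiderivative is F(r) = -sin(3*r)/3.
Then F(pi/6) - F(0) = (-1/3) - (0) = -1/3.

-1/3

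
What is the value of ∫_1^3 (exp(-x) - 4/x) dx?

An antiderivative is F(x) = -4*log(x) - exp(-x).
Then F(3) - F(1) = (-4*log(3) - exp(-3)) - (-exp(-1)) = -4*log(3) - exp(-3) + exp(-1).

-4*log(3) - exp(-3) + exp(-1)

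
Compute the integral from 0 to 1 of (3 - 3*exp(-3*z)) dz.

exp(-3) + 2

An antiderivative is F(z) = 3*z + exp(-3*z).
Then F(1) - F(0) = (exp(-3) + 3) - (1) = exp(-3) + 2.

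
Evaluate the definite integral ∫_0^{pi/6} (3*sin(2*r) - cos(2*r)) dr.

3/4 - sqrt(3)/4

An antiderivative is F(r) = -sin(2*r)/2 - 3*cos(2*r)/2.
Then F(pi/6) - F(0) = (-3/4 - sqrt(3)/4) - (-3/2) = 3/4 - sqrt(3)/4.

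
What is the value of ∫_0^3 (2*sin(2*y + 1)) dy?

-cos(7) + cos(1)

Let u = 2*y + 1, so du = 2 dy. When y = 0, u = 1; when y = 3, u = 7.
The integral becomes ∫ sin(u) du from 1 to 7, with antiderivative -cos(u).
Back in y: F(y) = -cos(2*y + 1).
Then F(3) - F(0) = (-cos(7)) - (-cos(1)) = -cos(7) + cos(1).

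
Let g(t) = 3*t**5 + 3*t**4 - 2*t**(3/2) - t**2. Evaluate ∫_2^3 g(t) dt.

By the power rule, an antiderivative is F(t) = t**6/2 - 4*t**(5/2)/5 + 3*t**5/5 - t**3/3.
Then F(3) - F(2) = (5013/10 - 36*sqrt(3)/5) - (728/15 - 16*sqrt(2)/5) = -36*sqrt(3)/5 + 16*sqrt(2)/5 + 13583/30.

-36*sqrt(3)/5 + 16*sqrt(2)/5 + 13583/30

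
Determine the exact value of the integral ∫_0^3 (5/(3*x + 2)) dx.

-5*log(2)/3 + 5*log(11)/3

An antiderivative is F(x) = 5*log(3*x + 2)/3.
Then F(3) - F(0) = (5*log(11)/3) - (5*log(2)/3) = -5*log(2)/3 + 5*log(11)/3.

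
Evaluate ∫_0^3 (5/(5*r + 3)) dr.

log(6)

Let u = 5*r + 3, so du = 5 dr. When r = 0, u = 3; when r = 3, u = 18.
The integral becomes ∫ 1/u du from 3 to 18, with antiderivative log(u).
Back in r: F(r) = log(5*r + 3).
Then F(3) - F(0) = (log(18)) - (log(3)) = log(6).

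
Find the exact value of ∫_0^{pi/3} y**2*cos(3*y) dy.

Integrate by parts twice (u = y^2, dv = cos(3*y) dy).
An antiderivative is F(y) = y**2*sin(3*y)/3 + 2*y*cos(3*y)/9 - 2*sin(3*y)/27.
Then F(pi/3) - F(0) = (-2*pi/27) - (0) = -2*pi/27.

-2*pi/27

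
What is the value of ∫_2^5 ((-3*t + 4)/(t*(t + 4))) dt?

Factor the denominator: t**2 + 4*t = (t + 4)t.
Partial fractions: (-3*t + 4)/(t*(t + 4)) = -4/(t + 4) + 1/t.
An antiderivative is F(t) = log(t) - 4*log(t + 4).
Then F(5) - F(2) = (-8*log(3) + log(5)) - (-4*log(3) - 3*log(2)) = log(40/81).

log(40/81)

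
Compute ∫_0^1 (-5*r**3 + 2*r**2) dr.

-7/12

By the power rule, an antiderivative is F(r) = -5*r**4/4 + 2*r**3/3.
Then F(1) - F(0) = (-7/12) - (0) = -7/12.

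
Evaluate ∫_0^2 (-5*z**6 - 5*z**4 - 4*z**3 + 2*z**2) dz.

By the power rule, an antiderivative is F(z) = -5*z**7/7 - z**5 - z**4 + 2*z**3/3.
Then F(2) - F(0) = (-2816/21) - (0) = -2816/21.

-2816/21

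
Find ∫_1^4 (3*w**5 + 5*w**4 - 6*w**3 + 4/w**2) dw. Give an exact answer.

By the power rule, an antiderivative is F(w) = w**6/2 + w**5 - 3*w**4/2 - 4/w.
Then F(4) - F(1) = (2687) - (-4) = 2691.

2691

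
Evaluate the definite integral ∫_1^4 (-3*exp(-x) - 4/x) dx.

-8*log(2) - 3*exp(-1) + 3*exp(-4)

An antiderivative is F(x) = -4*log(x) + 3*exp(-x).
Then F(4) - F(1) = (-8*log(2) + 3*exp(-4)) - (3*exp(-1)) = -8*log(2) - 3*exp(-1) + 3*exp(-4).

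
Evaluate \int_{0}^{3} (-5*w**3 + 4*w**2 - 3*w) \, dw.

By the power rule, an antiderivative is F(w) = -5*w**4/4 + 4*w**3/3 - 3*w**2/2.
Then F(3) - F(0) = (-315/4) - (0) = -315/4.

-315/4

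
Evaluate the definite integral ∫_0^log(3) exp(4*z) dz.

Let u = exp(z), so du = exp(z) dz. When z = 0, u = 1; when z = log(3), u = 3.
The integral becomes ∫ u**3 du from 1 to 3, with antiderivative u**4/4.
Back in z: F(z) = exp(4*z)/4.
Then F(log(3)) - F(0) = (81/4) - (1/4) = 20.

20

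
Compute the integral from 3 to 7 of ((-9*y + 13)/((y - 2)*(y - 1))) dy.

Factor the denominator: y**2 - 3*y + 2 = (y - 1)(y - 2).
Partial fractions: (-9*y + 13)/((y - 2)*(y - 1)) = -4/(y - 1) - 5/(y - 2).
An antiderivative is F(y) = -5*log(y - 2) - 4*log(y - 1).
Then F(7) - F(3) = (-5*log(5) - 4*log(3) - 4*log(2)) - (-log(16)) = -5*log(5) - 4*log(3).

-5*log(5) - 4*log(3)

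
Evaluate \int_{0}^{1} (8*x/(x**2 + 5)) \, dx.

Let u = x**2 + 5, so du = 2*x dx. When x = 0, u = 5; when x = 1, u = 6.
The integral becomes 4·∫ 1/u du from 5 to 6, with antiderivative 4*log(u).
Back in x: F(x) = 4*log(x**2 + 5).
Then F(1) - F(0) = (4*log(2) + 4*log(3)) - (4*log(5)) = -4*log(5) + 4*log(2) + 4*log(3).

-4*log(5) + 4*log(2) + 4*log(3)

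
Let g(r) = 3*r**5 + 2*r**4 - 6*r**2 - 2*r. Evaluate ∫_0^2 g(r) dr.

By the power rule, an antiderivative is F(r) = r**6/2 + 2*r**5/5 - 2*r**3 - r**2.
Then F(2) - F(0) = (124/5) - (0) = 124/5.

124/5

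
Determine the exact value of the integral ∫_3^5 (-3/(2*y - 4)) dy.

An antiderivative is F(y) = -3*log(2*y - 4)/2.
Then F(5) - F(3) = (-3*log(6)/2) - (-3*log(2)/2) = -3*log(3)/2.

-3*log(3)/2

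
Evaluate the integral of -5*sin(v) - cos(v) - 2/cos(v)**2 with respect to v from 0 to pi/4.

-7 + 2*sqrt(2)

An antiderivative is F(v) = -sin(v) + 5*cos(v) - 2*tan(v).
Then F(pi/4) - F(0) = (-2 + 2*sqrt(2)) - (5) = -7 + 2*sqrt(2).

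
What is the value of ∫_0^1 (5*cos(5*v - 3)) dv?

sin(3) + sin(2)

Let u = 5*v - 3, so du = 5 dv. When v = 0, u = -3; when v = 1, u = 2.
The integral becomes ∫ cos(u) du from -3 to 2, with antiderivative sin(u).
Back in v: F(v) = sin(5*v - 3).
Then F(1) - F(0) = (sin(2)) - (-sin(3)) = sin(3) + sin(2).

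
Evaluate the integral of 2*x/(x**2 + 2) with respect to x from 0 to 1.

log(3/2)

Let u = x**2 + 2, so du = 2*x dx. When x = 0, u = 2; when x = 1, u = 3.
The integral becomes ∫ 1/u du from 2 to 3, with antiderivative log(u).
Back in x: F(x) = log(x**2 + 2).
Then F(1) - F(0) = (log(3)) - (log(2)) = log(3/2).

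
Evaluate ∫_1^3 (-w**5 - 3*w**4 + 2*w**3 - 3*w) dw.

-3578/15

By the power rule, an antiderivative is F(w) = -w**6/6 - 3*w**5/5 + w**4/2 - 3*w**2/2.
Then F(3) - F(1) = (-2403/10) - (-53/30) = -3578/15.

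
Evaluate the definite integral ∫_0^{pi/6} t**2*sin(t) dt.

-2 - sqrt(3)*pi**2/72 + pi/6 + sqrt(3)

Integrate by parts twice (u = t^2, dv = sin(t) dt).
An antiderivative is F(t) = -t**2*cos(t) + 2*t*sin(t) + 2*cos(t).
Then F(pi/6) - F(0) = (-sqrt(3)*pi**2/72 + pi/6 + sqrt(3)) - (2) = -2 - sqrt(3)*pi**2/72 + pi/6 + sqrt(3).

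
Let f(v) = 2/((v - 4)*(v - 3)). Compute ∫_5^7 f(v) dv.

Factor the denominator: v**2 - 7*v + 12 = (v - 3)(v - 4).
Partial fractions: 2/((v - 4)*(v - 3)) = -2/(v - 3) + 2/(v - 4).
An antiderivative is F(v) = 2*log(v - 4) - 2*log(v - 3).
Then F(7) - F(5) = (log(9/16)) - (-log(4)) = log(9/4).

log(9/4)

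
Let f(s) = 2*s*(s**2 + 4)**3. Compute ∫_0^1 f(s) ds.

Let u = s**2 + 4, so du = 2*s ds. When s = 0, u = 4; when s = 1, u = 5.
The integral becomes ∫ u**3 du from 4 to 5, with antiderivative u**4/4.
Back in s: F(s) = (s**2 + 4)**4/4.
Then F(1) - F(0) = (625/4) - (64) = 369/4.

369/4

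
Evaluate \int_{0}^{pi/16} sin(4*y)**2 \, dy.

Use the identity sin^2(4*y) = (1 - cos(8*y))/2.
An antiderivative is F(y) = y/2 - sin(8*y)/16.
Then F(pi/16) - F(0) = (-1/16 + pi/32) - (0) = -1/16 + pi/32.

-1/16 + pi/32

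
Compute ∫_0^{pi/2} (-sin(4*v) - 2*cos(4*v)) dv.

An antiderivative is F(v) = -sin(4*v)/2 + cos(4*v)/4.
Then F(pi/2) - F(0) = (1/4) - (1/4) = 0.

0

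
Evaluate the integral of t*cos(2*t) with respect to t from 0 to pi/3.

-3/8 + sqrt(3)*pi/12

Integrate by parts once (u = t, dv = cos(2*t) dt).
An antiderivative is F(t) = t*sin(2*t)/2 + cos(2*t)/4.
Then F(pi/3) - F(0) = (-1/8 + sqrt(3)*pi/12) - (1/4) = -3/8 + sqrt(3)*pi/12.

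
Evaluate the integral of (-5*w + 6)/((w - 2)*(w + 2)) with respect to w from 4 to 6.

-9*log(2) + 4*log(3)

Factor the denominator: w**2 - 4 = (w + 2)(w - 2).
Partial fractions: (-5*w + 6)/((w - 2)*(w + 2)) = -4/(w + 2) - 1/(w - 2).
An antiderivative is F(w) = -log(w - 2) - 4*log(w + 2).
Then F(6) - F(4) = (-14*log(2)) - (-4*log(3) - 5*log(2)) = -9*log(2) + 4*log(3).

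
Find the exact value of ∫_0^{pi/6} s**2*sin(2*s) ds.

-1/8 - pi**2/144 + sqrt(3)*pi/24

Integrate by parts twice (u = s^2, dv = sin(2*s) ds).
An antiderivative is F(s) = -s**2*cos(2*s)/2 + s*sin(2*s)/2 + cos(2*s)/4.
Then F(pi/6) - F(0) = (-pi**2/144 + 1/8 + sqrt(3)*pi/24) - (1/4) = -1/8 - pi**2/144 + sqrt(3)*pi/24.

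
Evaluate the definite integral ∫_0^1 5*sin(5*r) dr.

Let u = 5*r, so du = 5 dr. When r = 0, u = 0; when r = 1, u = 5.
The integral becomes ∫ sin(u) du from 0 to 5, with antiderivative -cos(u).
Back in r: F(r) = -cos(5*r).
Then F(1) - F(0) = (-cos(5)) - (-1) = 1 - cos(5).

1 - cos(5)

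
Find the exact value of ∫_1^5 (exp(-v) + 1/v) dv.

An antiderivative is F(v) = log(v) - exp(-v).
Then F(5) - F(1) = (-exp(-5) + log(5)) - (-exp(-1)) = -exp(-5) + exp(-1) + log(5).

-exp(-5) + exp(-1) + log(5)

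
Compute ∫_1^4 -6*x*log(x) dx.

Integrate by parts once (u = ln x, dv = -6*x dx).
An antiderivative is F(x) = -3*x**2*(2*log(x) - 1)/2.
Then F(4) - F(1) = (24 - 96*log(2)) - (3/2) = 45/2 - 96*log(2).

45/2 - 96*log(2)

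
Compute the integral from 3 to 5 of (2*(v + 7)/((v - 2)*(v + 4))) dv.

Factor the denominator: v**2 + 2*v - 8 = (v + 4)(v - 2).
Partial fractions: 2*(v + 7)/((v - 2)*(v + 4)) = -1/(v + 4) + 3/(v - 2).
An antiderivative is F(v) = 3*log(v - 2) - log(v + 4).
Then F(5) - F(3) = (log(3)) - (-log(7)) = log(21).

log(21)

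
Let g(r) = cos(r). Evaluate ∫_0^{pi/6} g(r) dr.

An antiderivative is F(r) = sin(r).
Then F(pi/6) - F(0) = (1/2) - (0) = 1/2.

1/2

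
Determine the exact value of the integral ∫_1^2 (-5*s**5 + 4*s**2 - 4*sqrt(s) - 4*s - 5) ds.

-103/2 - 16*sqrt(2)/3

By the power rule, an antiderivative is F(s) = -5*s**6/6 - 8*s**(3/2)/3 + 4*s**3/3 - 2*s**2 - 5*s.
Then F(2) - F(1) = (-182/3 - 16*sqrt(2)/3) - (-55/6) = -103/2 - 16*sqrt(2)/3.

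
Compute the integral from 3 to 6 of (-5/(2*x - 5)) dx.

An antiderivative is F(x) = -5*log(2*x - 5)/2.
Then F(6) - F(3) = (-5*log(7)/2) - (0) = -5*log(7)/2.

-5*log(7)/2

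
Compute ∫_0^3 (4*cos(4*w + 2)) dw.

Let u = 4*w + 2, so du = 4 dw. When w = 0, u = 2; when w = 3, u = 14.
The integral becomes ∫ cos(u) du from 2 to 14, with antiderivative sin(u).
Back in w: F(w) = sin(4*w + 2).
Then F(3) - F(0) = (sin(14)) - (sin(2)) = -sin(2) + sin(14).

-sin(2) + sin(14)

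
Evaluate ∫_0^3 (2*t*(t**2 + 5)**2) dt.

873

Let u = t**2 + 5, so du = 2*t dt. When t = 0, u = 5; when t = 3, u = 14.
The integral becomes ∫ u**2 du from 5 to 14, with antiderivative u**3/3.
Back in t: F(t) = (t**2 + 5)**3/3.
Then F(3) - F(0) = (2744/3) - (125/3) = 873.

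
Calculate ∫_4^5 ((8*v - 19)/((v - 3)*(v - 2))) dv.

Factor the denominator: v**2 - 5*v + 6 = (v - 2)(v - 3).
Partial fractions: (8*v - 19)/((v - 3)*(v - 2)) = 3/(v - 2) + 5/(v - 3).
An antiderivative is F(v) = 5*log(v - 3) + 3*log(v - 2).
Then F(5) - F(4) = (3*log(3) + 5*log(2)) - (log(8)) = 2*log(2) + 3*log(3).

2*log(2) + 3*log(3)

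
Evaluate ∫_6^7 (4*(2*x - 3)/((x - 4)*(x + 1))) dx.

Factor the denominator: x**2 - 3*x - 4 = (x + 1)(x - 4).
Partial fractions: 4*(2*x - 3)/((x - 4)*(x + 1)) = 4/(x + 1) + 4/(x - 4).
An antiderivative is F(x) = 4*log(x - 4) + 4*log(x + 1).
Then F(7) - F(6) = (4*log(3) + 12*log(2)) - (4*log(2) + 4*log(7)) = -4*log(7) + 4*log(3) + 8*log(2).

-4*log(7) + 4*log(3) + 8*log(2)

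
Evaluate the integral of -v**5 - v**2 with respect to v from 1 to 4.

By the power rule, an antiderivative is F(v) = -v**6/6 - v**3/3.
Then F(4) - F(1) = (-704) - (-1/2) = -1407/2.

-1407/2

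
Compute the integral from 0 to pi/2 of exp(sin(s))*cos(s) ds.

-1 + E

Let u = sin(s), so du = cos(s) ds. When s = 0, u = 0; when s = pi/2, u = 1.
The integral becomes ∫ exp(u) du from 0 to 1, with antiderivative exp(u).
Back in s: F(s) = exp(sin(s)).
Then F(pi/2) - F(0) = (E) - (1) = -1 + E.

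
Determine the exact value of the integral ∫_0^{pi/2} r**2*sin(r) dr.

-2 + pi

Integrate by parts twice (u = r^2, dv = sin(r) dr).
An antiderivative is F(r) = -r**2*cos(r) + 2*r*sin(r) + 2*cos(r).
Then F(pi/2) - F(0) = (pi) - (2) = -2 + pi.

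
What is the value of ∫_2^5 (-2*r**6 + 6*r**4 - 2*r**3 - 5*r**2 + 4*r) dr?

-1332153/70

By the power rule, an antiderivative is F(r) = -2*r**7/7 + 6*r**5/5 - r**4/2 - 5*r**3/3 + 2*r**2.
Then F(5) - F(2) = (-799775/42) - (-1208/105) = -1332153/70.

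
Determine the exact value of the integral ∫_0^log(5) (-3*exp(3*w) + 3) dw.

An antiderivative is F(w) = -exp(3*w) + 3*w.
Then F(log(5)) - F(0) = (-125 + 3*log(5)) - (-1) = -124 + 3*log(5).

-124 + 3*log(5)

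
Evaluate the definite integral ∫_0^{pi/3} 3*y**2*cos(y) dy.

-3*sqrt(3) + sqrt(3)*pi**2/6 + pi

Integrate by parts twice (u = y^2, dv = 3*cos(y) dy).
An antiderivative is F(y) = 3*y**2*sin(y) + 6*y*cos(y) - 6*sin(y).
Then F(pi/3) - F(0) = (-3*sqrt(3) + sqrt(3)*pi**2/6 + pi) - (0) = -3*sqrt(3) + sqrt(3)*pi**2/6 + pi.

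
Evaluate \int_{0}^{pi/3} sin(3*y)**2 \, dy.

pi/6

Use the identity sin^2(3*y) = (1 - cos(6*y))/2.
An antiderivative is F(y) = y/2 - sin(6*y)/12.
Then F(pi/3) - F(0) = (pi/6) - (0) = pi/6.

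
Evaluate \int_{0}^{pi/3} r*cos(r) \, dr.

-1/2 + sqrt(3)*pi/6

Integrate by parts once (u = r, dv = cos(r) dr).
An antiderivative is F(r) = r*sin(r) + cos(r).
Then F(pi/3) - F(0) = (1/2 + sqrt(3)*pi/6) - (1) = -1/2 + sqrt(3)*pi/6.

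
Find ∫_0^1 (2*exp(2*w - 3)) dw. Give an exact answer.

-(1 - exp(2))*exp(-3)

Let u = 2*w - 3, so du = 2 dw. When w = 0, u = -3; when w = 1, u = -1.
The integral becomes ∫ exp(u) du from -3 to -1, with antiderivative exp(u).
Back in w: F(w) = exp(2*w - 3).
Then F(1) - F(0) = (exp(-1)) - (exp(-3)) = -(1 - exp(2))*exp(-3).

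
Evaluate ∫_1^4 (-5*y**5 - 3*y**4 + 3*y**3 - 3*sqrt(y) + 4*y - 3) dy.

-76561/20

By the power rule, an antiderivative is F(y) = -5*y**6/6 - 3*y**5/5 + 3*y**4/4 - 2*y**(3/2) + 2*y**2 - 3*y.
Then F(4) - F(1) = (-57476/15) - (-221/60) = -76561/20.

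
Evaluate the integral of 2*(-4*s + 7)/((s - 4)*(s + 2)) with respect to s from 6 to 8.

-5*log(5) + 7*log(2)

Factor the denominator: s**2 - 2*s - 8 = (s + 2)(s - 4).
Partial fractions: 2*(-4*s + 7)/((s - 4)*(s + 2)) = -5/(s + 2) - 3/(s - 4).
An antiderivative is F(s) = -3*log(s - 4) - 5*log(s + 2).
Then F(8) - F(6) = (-5*log(5) - 11*log(2)) - (-18*log(2)) = -5*log(5) + 7*log(2).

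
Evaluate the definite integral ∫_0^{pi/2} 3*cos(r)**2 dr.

Use the identity cos^2(r) = (1 + cos(2*r))/2.
An antiderivative is F(r) = 3*r/2 + 3*sin(2*r)/4.
Then F(pi/2) - F(0) = (3*pi/4) - (0) = 3*pi/4.

3*pi/4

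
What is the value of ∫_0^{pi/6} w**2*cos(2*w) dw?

-sqrt(3)/8 + sqrt(3)*pi**2/144 + pi/24

Integrate by parts twice (u = w^2, dv = cos(2*w) dw).
An antiderivative is F(w) = w**2*sin(2*w)/2 + w*cos(2*w)/2 - sin(2*w)/4.
Then F(pi/6) - F(0) = (-sqrt(3)/8 + sqrt(3)*pi**2/144 + pi/24) - (0) = -sqrt(3)/8 + sqrt(3)*pi**2/144 + pi/24.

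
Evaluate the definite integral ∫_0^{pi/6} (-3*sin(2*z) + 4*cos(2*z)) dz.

An antiderivative is F(z) = 2*sin(2*z) + 3*cos(2*z)/2.
Then F(pi/6) - F(0) = (3/4 + sqrt(3)) - (3/2) = -3/4 + sqrt(3).

-3/4 + sqrt(3)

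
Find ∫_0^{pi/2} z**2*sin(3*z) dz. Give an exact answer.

Integrate by parts twice (u = z^2, dv = sin(3*z) dz).
An antiderivative is F(z) = -z**2*cos(3*z)/3 + 2*z*sin(3*z)/9 + 2*cos(3*z)/27.
Then F(pi/2) - F(0) = (-pi/9) - (2/27) = -pi/9 - 2/27.

-pi/9 - 2/27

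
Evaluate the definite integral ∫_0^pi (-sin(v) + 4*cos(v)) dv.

-2

An antiderivative is F(v) = 4*sin(v) + cos(v).
Then F(pi) - F(0) = (-1) - (1) = -2.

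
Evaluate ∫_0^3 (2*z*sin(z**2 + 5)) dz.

-cos(14) + cos(5)

Let u = z**2 + 5, so du = 2*z dz. When z = 0, u = 5; when z = 3, u = 14.
The integral becomes ∫ sin(u) du from 5 to 14, with antiderivative -cos(u).
Back in z: F(z) = -cos(z**2 + 5).
Then F(3) - F(0) = (-cos(14)) - (-cos(5)) = -cos(14) + cos(5).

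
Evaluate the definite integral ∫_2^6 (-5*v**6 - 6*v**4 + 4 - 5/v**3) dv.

By the power rule, an antiderivative is F(v) = -5*v**7/7 - 6*v**5/5 + 4*v + 5/(2*v**2).
Then F(6) - F(2) = (-527338769/2520) - (-33937/280) = -65879167/315.

-65879167/315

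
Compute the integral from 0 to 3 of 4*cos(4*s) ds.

sin(12)

Let u = 4*s, so du = 4 ds. When s = 0, u = 0; when s = 3, u = 12.
The integral becomes ∫ cos(u) du from 0 to 12, with antiderivative sin(u).
Back in s: F(s) = sin(4*s).
Then F(3) - F(0) = (sin(12)) - (0) = sin(12).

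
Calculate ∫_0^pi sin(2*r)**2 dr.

pi/2

Use the identity sin^2(2*r) = (1 - cos(4*r))/2.
An antiderivative is F(r) = r/2 - sin(4*r)/8.
Then F(pi) - F(0) = (pi/2) - (0) = pi/2.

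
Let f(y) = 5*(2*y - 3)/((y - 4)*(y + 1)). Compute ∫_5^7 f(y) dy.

Factor the denominator: y**2 - 3*y - 4 = (y + 1)(y - 4).
Partial fractions: 5*(2*y - 3)/((y - 4)*(y + 1)) = 5/(y + 1) + 5/(y - 4).
An antiderivative is F(y) = 5*log(y - 4) + 5*log(y + 1).
Then F(7) - F(5) = (5*log(3) + 15*log(2)) - (5*log(2) + 5*log(3)) = 10*log(2).

10*log(2)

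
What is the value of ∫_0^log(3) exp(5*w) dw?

Let u = exp(w), so du = exp(w) dw. When w = 0, u = 1; when w = log(3), u = 3.
The integral becomes ∫ u**4 du from 1 to 3, with antiderivative u**5/5.
Back in w: F(w) = exp(5*w)/5.
Then F(log(3)) - F(0) = (243/5) - (1/5) = 242/5.

242/5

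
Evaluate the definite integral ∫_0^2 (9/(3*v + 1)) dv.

3*log(7)

Let u = 3*v + 1, so du = 3 dv. When v = 0, u = 1; when v = 2, u = 7.
The integral becomes 3·∫ 1/u du from 1 to 7, with antiderivative 3*log(u).
Back in v: F(v) = 3*log(3*v + 1).
Then F(2) - F(0) = (3*log(7)) - (0) = 3*log(7).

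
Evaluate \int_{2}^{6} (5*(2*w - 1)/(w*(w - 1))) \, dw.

5*log(3) + 5*log(5)

Factor the denominator: w**2 - w = w(w - 1).
Partial fractions: 5*(2*w - 1)/(w*(w - 1)) = 5/w + 5/(w - 1).
An antiderivative is F(w) = 5*log(w) + 5*log(w - 1).
Then F(6) - F(2) = (5*log(2) + 5*log(3) + 5*log(5)) - (log(32)) = 5*log(3) + 5*log(5).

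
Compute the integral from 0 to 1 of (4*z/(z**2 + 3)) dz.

Let u = z**2 + 3, so du = 2*z dz. When z = 0, u = 3; when z = 1, u = 4.
The integral becomes 2·∫ 1/u du from 3 to 4, with antiderivative 2*log(u).
Back in z: F(z) = 2*log(z**2 + 3).
Then F(1) - F(0) = (log(16)) - (log(9)) = log(16/9).

log(16/9)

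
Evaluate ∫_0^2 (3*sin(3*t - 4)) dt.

cos(4) - cos(2)

Let u = 3*t - 4, so du = 3 dt. When t = 0, u = -4; when t = 2, u = 2.
The integral becomes ∫ sin(u) du from -4 to 2, with antiderivative -cos(u).
Back in t: F(t) = -cos(3*t - 4).
Then F(2) - F(0) = (-cos(2)) - (-cos(4)) = cos(4) - cos(2).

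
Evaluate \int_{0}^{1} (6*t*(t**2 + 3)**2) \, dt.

37

Let u = t**2 + 3, so du = 2*t dt. When t = 0, u = 3; when t = 1, u = 4.
The integral becomes 3·∫ u**2 du from 3 to 4, with antiderivative u**3.
Back in t: F(t) = (t**2 + 3)**3.
Then F(1) - F(0) = (64) - (27) = 37.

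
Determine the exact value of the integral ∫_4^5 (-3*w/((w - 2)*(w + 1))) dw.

Factor the denominator: w**2 - w - 2 = (w + 1)(w - 2).
Partial fractions: -3*w/((w - 2)*(w + 1)) = -1/(w + 1) - 2/(w - 2).
An antiderivative is F(w) = -2*log(w - 2) - log(w + 1).
Then F(5) - F(4) = (-log(54)) - (-log(20)) = log(10/27).

log(10/27)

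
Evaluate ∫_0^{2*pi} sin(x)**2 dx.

Use the identity sin^2(x) = (1 - cos(2*x))/2.
An antiderivative is F(x) = x/2 - sin(2*x)/4.
Then F(2*pi) - F(0) = (pi) - (0) = pi.

pi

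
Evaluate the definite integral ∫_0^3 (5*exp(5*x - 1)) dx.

Let u = 5*x - 1, so du = 5 dx. When x = 0, u = -1; when x = 3, u = 14.
The integral becomes ∫ exp(u) du from -1 to 14, with antiderivative exp(u).
Back in x: F(x) = exp(5*x - 1).
Then F(3) - F(0) = (exp(14)) - (exp(-1)) = -(1 - exp(15))*exp(-1).

-(1 - exp(15))*exp(-1)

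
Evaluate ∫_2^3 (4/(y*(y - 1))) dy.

Factor the denominator: y**2 - y = y(y - 1).
Partial fractions: 4/(y*(y - 1)) = -4/y + 4/(y - 1).
An antiderivative is F(y) = -4*log(y) + 4*log(y - 1).
Then F(3) - F(2) = (log(16/81)) - (-log(16)) = -4*log(3) + 8*log(2).

-4*log(3) + 8*log(2)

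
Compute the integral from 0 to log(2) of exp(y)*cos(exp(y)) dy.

-sin(1) + sin(2)

Let u = exp(y), so du = exp(y) dy. When y = 0, u = 1; when y = log(2), u = 2.
The integral becomes ∫ cos(u) du from 1 to 2, with antiderivative sin(u).
Back in y: F(y) = sin(exp(y)).
Then F(log(2)) - F(0) = (sin(2)) - (sin(1)) = -sin(1) + sin(2).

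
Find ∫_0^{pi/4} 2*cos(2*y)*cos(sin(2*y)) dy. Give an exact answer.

sin(1)

Let u = sin(2*y), so du = 2*cos(2*y) dy. When y = 0, u = 0; when y = pi/4, u = 1.
The integral becomes ∫ cos(u) du from 0 to 1, with antiderivative sin(u).
Back in y: F(y) = sin(sin(2*y)).
Then F(pi/4) - F(0) = (sin(1)) - (0) = sin(1).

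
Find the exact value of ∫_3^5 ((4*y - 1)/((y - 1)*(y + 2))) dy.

Factor the denominator: y**2 + y - 2 = (y + 2)(y - 1).
Partial fractions: (4*y - 1)/((y - 1)*(y + 2)) = 3/(y + 2) + 1/(y - 1).
An antiderivative is F(y) = log(y - 1) + 3*log(y + 2).
Then F(5) - F(3) = (2*log(2) + 3*log(7)) - (log(2) + 3*log(5)) = -3*log(5) + log(2) + 3*log(7).

-3*log(5) + log(2) + 3*log(7)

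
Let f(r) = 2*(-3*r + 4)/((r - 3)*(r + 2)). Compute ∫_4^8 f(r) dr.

Factor the denominator: r**2 - r - 6 = (r + 2)(r - 3).
Partial fractions: 2*(-3*r + 4)/((r - 3)*(r + 2)) = -4/(r + 2) - 2/(r - 3).
An antiderivative is F(r) = -2*log(r - 3) - 4*log(r + 2).
Then F(8) - F(4) = (-6*log(5) - 4*log(2)) - (-4*log(3) - 4*log(2)) = -6*log(5) + 4*log(3).

-6*log(5) + 4*log(3)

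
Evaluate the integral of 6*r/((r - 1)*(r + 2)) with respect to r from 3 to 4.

-4*log(5) + 2*log(2) + 6*log(3)

Factor the denominator: r**2 + r - 2 = (r + 2)(r - 1).
Partial fractions: 6*r/((r - 1)*(r + 2)) = 4/(r + 2) + 2/(r - 1).
An antiderivative is F(r) = 2*log(r - 1) + 4*log(r + 2).
Then F(4) - F(3) = (4*log(2) + 6*log(3)) - (2*log(2) + 4*log(5)) = -4*log(5) + 2*log(2) + 6*log(3).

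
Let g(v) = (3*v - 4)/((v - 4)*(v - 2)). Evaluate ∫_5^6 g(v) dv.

log(12)

Factor the denominator: v**2 - 6*v + 8 = (v - 2)(v - 4).
Partial fractions: (3*v - 4)/((v - 4)*(v - 2)) = -1/(v - 2) + 4/(v - 4).
An antiderivative is F(v) = 4*log(v - 4) - log(v - 2).
Then F(6) - F(5) = (log(4)) - (-log(3)) = log(12).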